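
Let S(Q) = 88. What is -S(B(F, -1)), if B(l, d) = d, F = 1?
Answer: -88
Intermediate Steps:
-S(B(F, -1)) = -1*88 = -88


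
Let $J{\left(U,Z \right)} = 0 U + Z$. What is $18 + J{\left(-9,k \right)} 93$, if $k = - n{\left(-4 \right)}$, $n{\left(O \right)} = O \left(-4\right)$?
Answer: $-1470$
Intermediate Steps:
$n{\left(O \right)} = - 4 O$
$k = -16$ ($k = - \left(-4\right) \left(-4\right) = \left(-1\right) 16 = -16$)
$J{\left(U,Z \right)} = Z$ ($J{\left(U,Z \right)} = 0 + Z = Z$)
$18 + J{\left(-9,k \right)} 93 = 18 - 1488 = -1470$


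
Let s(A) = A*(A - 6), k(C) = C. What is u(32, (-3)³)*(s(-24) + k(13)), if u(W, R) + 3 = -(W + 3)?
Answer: -27854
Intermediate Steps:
u(W, R) = -6 - W (u(W, R) = -3 - (W + 3) = -3 - (3 + W) = -3 + (-3 - W) = -6 - W)
s(A) = A*(-6 + A)
u(32, (-3)³)*(s(-24) + k(13)) = (-6 - 1*32)*(-24*(-6 - 24) + 13) = (-6 - 32)*(-24*(-30) + 13) = -38*(720 + 13) = -38*733 = -27854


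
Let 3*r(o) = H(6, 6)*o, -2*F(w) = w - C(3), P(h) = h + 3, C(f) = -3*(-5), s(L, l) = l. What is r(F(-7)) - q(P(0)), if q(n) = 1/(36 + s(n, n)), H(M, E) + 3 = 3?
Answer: -1/39 ≈ -0.025641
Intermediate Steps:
C(f) = 15
P(h) = 3 + h
H(M, E) = 0 (H(M, E) = -3 + 3 = 0)
F(w) = 15/2 - w/2 (F(w) = -(w - 1*15)/2 = -(w - 15)/2 = -(-15 + w)/2 = 15/2 - w/2)
r(o) = 0 (r(o) = (0*o)/3 = (⅓)*0 = 0)
q(n) = 1/(36 + n)
r(F(-7)) - q(P(0)) = 0 - 1/(36 + (3 + 0)) = 0 - 1/(36 + 3) = 0 - 1/39 = -1/39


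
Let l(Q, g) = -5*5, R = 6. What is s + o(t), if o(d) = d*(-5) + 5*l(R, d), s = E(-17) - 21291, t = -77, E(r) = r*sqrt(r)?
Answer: -21031 - 17*I*sqrt(17) ≈ -21031.0 - 70.093*I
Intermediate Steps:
E(r) = r**(3/2)
l(Q, g) = -25
s = -21291 - 17*I*sqrt(17) (s = (-17)**(3/2) - 21291 = -17*I*sqrt(17) - 21291 = -21291 - 17*I*sqrt(17) ≈ -21291.0 - 70.093*I)
o(d) = -125 - 5*d (o(d) = d*(-5) + 5*(-25) = -5*d - 125 = -125 - 5*d)
s + o(t) = (-21291 - 17*I*sqrt(17)) + (-125 - 5*(-77)) = (-21291 - 17*I*sqrt(17)) + (-125 + 385) = (-21291 - 17*I*sqrt(17)) + 260 = -21031 - 17*I*sqrt(17)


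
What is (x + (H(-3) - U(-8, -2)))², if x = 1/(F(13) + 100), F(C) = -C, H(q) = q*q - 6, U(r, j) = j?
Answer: 190096/7569 ≈ 25.115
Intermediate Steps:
H(q) = -6 + q² (H(q) = q² - 6 = -6 + q²)
x = 1/87 (x = 1/(-1*13 + 100) = 1/(-13 + 100) = 1/87 ≈ 0.011494)
(x + (H(-3) - U(-8, -2)))² = (1/87 + ((-6 + (-3)²) - 1*(-2)))² = (1/87 + ((-6 + 9) + 2))² = (1/87 + (3 + 2))² = (1/87 + 5)² = (436/87)² = 190096/7569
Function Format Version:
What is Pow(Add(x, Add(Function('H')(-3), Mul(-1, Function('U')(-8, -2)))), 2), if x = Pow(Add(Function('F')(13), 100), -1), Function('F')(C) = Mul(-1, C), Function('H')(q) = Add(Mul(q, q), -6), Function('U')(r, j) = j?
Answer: Rational(190096, 7569) ≈ 25.115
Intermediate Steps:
Function('H')(q) = Add(-6, Pow(q, 2)) (Function('H')(q) = Add(Pow(q, 2), -6) = Add(-6, Pow(q, 2)))
x = Rational(1, 87) (x = Pow(Add(Mul(-1, 13), 100), -1) = Pow(Add(-13, 100), -1) = Pow(87, -1) = Rational(1, 87) ≈ 0.011494)
Pow(Add(x, Add(Function('H')(-3), Mul(-1, Function('U')(-8, -2)))), 2) = Pow(Add(Rational(1, 87), Add(Add(-6, Pow(-3, 2)), Mul(-1, -2))), 2) = Pow(Add(Rational(1, 87), Add(Add(-6, 9), 2)), 2) = Pow(Add(Rational(1, 87), Add(3, 2)), 2) = Pow(Add(Rational(1, 87), 5), 2) = Pow(Rational(436, 87), 2) = Rational(190096, 7569)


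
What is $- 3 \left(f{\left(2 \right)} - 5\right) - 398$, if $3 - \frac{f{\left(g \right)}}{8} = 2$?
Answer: $-407$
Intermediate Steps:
$f{\left(g \right)} = 8$ ($f{\left(g \right)} = 24 - 16 = 8$)
$- 3 \left(f{\left(2 \right)} - 5\right) - 398 = - 3 \left(8 - 5\right) - 398 = \left(-3\right) 3 - 398 = -9 - 398 = -407$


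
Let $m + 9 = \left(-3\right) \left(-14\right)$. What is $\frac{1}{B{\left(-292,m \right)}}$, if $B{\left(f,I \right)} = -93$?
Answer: $- \frac{1}{93} \approx -0.010753$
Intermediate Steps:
$m = 33$ ($m = -9 - -42 = -9 + 42 = 33$)
$\frac{1}{B{\left(-292,m \right)}} = \frac{1}{-93} = - \frac{1}{93}$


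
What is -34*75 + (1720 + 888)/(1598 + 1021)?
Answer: -6675842/2619 ≈ -2549.0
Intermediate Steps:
-34*75 + (1720 + 888)/(1598 + 1021) = -2550 + 2608/2619 = -6675842/2619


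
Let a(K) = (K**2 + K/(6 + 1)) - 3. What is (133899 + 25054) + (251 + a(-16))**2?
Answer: 20122841/49 ≈ 4.1067e+5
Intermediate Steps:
a(K) = -3 + K**2 + K/7 (a(K) = (K**2 + K/7) - 3 = -3 + K**2 + K/7)
(133899 + 25054) + (251 + a(-16))**2 = (133899 + 25054) + (251 + (-3 + (-16)**2 + (1/7)*(-16)))**2 = 158953 + (251 + (-3 + 256 - 16/7))**2 = 158953 + (251 + 1755/7)**2 = 158953 + (3512/7)**2 = 158953 + 12334144/49 = 20122841/49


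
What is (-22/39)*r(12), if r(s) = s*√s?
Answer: -176*√3/13 ≈ -23.449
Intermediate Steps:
r(s) = s^(3/2)
(-22/39)*r(12) = (-22/39)*12^(3/2) = (-22*1/39)*(24*√3) = -176*√3/13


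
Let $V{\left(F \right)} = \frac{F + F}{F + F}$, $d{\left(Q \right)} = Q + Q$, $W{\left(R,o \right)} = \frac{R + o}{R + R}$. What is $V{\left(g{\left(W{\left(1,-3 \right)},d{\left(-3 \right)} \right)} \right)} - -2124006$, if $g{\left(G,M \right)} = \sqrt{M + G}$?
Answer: $2124007$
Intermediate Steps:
$W{\left(R,o \right)} = \frac{R + o}{2 R}$
$d{\left(Q \right)} = 2 Q$
$g{\left(G,M \right)} = \sqrt{G + M}$
$V{\left(F \right)} = 1$ ($V{\left(F \right)} = \frac{2 F}{2 F} = 2 F \frac{1}{2 F} = 1$)
$V{\left(g{\left(W{\left(1,-3 \right)},d{\left(-3 \right)} \right)} \right)} - -2124006 = 1 - -2124006 = 1 + 2124006 = 2124007$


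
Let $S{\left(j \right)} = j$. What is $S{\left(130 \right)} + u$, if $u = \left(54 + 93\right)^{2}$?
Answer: $21739$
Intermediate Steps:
$u = 21609$ ($u = 147^{2} = 21609$)
$S{\left(130 \right)} + u = 130 + 21609 = 21739$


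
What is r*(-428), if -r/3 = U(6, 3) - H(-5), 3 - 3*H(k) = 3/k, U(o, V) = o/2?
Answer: 11556/5 ≈ 2311.2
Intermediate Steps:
U(o, V) = o/2 (U(o, V) = o*(½) = o/2)
H(k) = 1 - 1/k
r = -27/5 (r = -3*((½)*6 - (-1 - 5)/(-5)) = -3*(3 - (-1)*(-6)/5) = -3*(3 - 1*6/5) = -3*(3 - 6/5) = -3*9/5 = -27/5 ≈ -5.4000)
r*(-428) = -27/5*(-428) = 11556/5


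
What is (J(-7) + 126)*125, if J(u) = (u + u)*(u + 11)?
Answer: 8750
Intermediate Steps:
J(u) = 2*u*(11 + u) (J(u) = (2*u)*(11 + u) = 2*u*(11 + u))
(J(-7) + 126)*125 = (2*(-7)*(11 - 7) + 126)*125 = (2*(-7)*4 + 126)*125 = (-56 + 126)*125 = 70*125 = 8750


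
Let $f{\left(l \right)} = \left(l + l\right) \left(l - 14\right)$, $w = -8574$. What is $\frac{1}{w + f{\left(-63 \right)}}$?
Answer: $\frac{1}{1128} \approx 0.00088653$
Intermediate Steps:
$f{\left(l \right)} = 2 l \left(-14 + l\right)$
$\frac{1}{w + f{\left(-63 \right)}} = \frac{1}{-8574 + 2 \left(-63\right) \left(-14 - 63\right)} = \frac{1}{-8574 + 2 \left(-63\right) \left(-77\right)} = \frac{1}{-8574 + 9702} = \frac{1}{1128}$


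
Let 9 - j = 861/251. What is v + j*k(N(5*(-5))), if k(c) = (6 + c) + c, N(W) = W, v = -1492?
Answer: -436004/251 ≈ -1737.1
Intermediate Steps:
j = 1398/251 (j = 9 - 861/251 = 1398/251 ≈ 5.5697)
k(c) = 6 + 2*c
v + j*k(N(5*(-5))) = -1492 + 1398*(6 + 2*(5*(-5)))/251 = -1492 + 1398*(6 + 2*(-25))/251 = -1492 + 1398*(6 - 50)/251 = -1492 + (1398/251)*(-44) = -1492 - 61512/251 = -436004/251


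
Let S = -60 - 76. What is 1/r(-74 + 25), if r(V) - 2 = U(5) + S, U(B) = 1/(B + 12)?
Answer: -17/2277 ≈ -0.0074660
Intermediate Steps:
U(B) = 1/(12 + B)
S = -136
r(V) = -2277/17 (r(V) = 2 + (1/(12 + 5) - 136) = 2 + (1/17 - 136) = 2 - 2311/17 = -2277/17)
1/r(-74 + 25) = 1/(-2277/17) = -17/2277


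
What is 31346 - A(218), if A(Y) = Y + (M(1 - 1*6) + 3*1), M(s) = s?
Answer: 31130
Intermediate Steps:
A(Y) = -2 + Y (A(Y) = Y + ((1 - 1*6) + 3*1) = Y + ((1 - 6) + 3) = Y + (-5 + 3) = Y - 2 = -2 + Y)
31346 - A(218) = 31346 - (-2 + 218) = 31346 - 1*216 = 31346 - 216 = 31130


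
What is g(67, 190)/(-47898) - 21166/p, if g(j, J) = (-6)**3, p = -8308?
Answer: 9403737/3684598 ≈ 2.5522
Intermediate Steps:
g(j, J) = -216
g(67, 190)/(-47898) - 21166/p = -216/(-47898) - 21166/(-8308) = -216*(-1/47898) - 21166*(-1/8308) = 4/887 + 10583/4154 = 9403737/3684598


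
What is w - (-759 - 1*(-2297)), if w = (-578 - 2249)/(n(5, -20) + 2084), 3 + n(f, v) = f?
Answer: -3211095/2086 ≈ -1539.4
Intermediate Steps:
n(f, v) = -3 + f
w = -2827/2086 (w = (-578 - 2249)/((-3 + 5) + 2084) = -2827/(2 + 2084) = -2827/2086 ≈ -1.3552)
w - (-759 - 1*(-2297)) = -2827/2086 - (-759 - 1*(-2297)) = -2827/2086 - (-759 + 2297) = -2827/2086 - 1*1538 = -2827/2086 - 1538 = -3211095/2086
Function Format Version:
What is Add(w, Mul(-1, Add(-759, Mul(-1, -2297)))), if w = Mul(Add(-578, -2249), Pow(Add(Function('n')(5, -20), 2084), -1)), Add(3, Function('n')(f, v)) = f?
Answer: Rational(-3211095, 2086) ≈ -1539.4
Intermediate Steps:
Function('n')(f, v) = Add(-3, f)
w = Rational(-2827, 2086) (w = Mul(Add(-578, -2249), Pow(Add(Add(-3, 5), 2084), -1)) = Mul(-2827, Pow(Add(2, 2084), -1)) = Mul(-2827, Pow(2086, -1)) = Mul(-2827, Rational(1, 2086)) = Rational(-2827, 2086) ≈ -1.3552)
Add(w, Mul(-1, Add(-759, Mul(-1, -2297)))) = Add(Rational(-2827, 2086), Mul(-1, Add(-759, Mul(-1, -2297)))) = Add(Rational(-2827, 2086), Mul(-1, Add(-759, 2297))) = Add(Rational(-2827, 2086), Mul(-1, 1538)) = Add(Rational(-2827, 2086), -1538) = Rational(-3211095, 2086)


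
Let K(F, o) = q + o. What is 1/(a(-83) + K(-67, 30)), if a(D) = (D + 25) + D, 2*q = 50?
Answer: -1/86 ≈ -0.011628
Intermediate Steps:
q = 25 (q = (½)*50 = 25)
K(F, o) = 25 + o
a(D) = 25 + 2*D (a(D) = (25 + D) + D = 25 + 2*D)
1/(a(-83) + K(-67, 30)) = 1/((25 + 2*(-83)) + (25 + 30)) = 1/((25 - 166) + 55) = 1/(-141 + 55) = 1/(-86) = -1/86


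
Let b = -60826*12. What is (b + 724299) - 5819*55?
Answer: -325658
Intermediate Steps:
b = -729912
(b + 724299) - 5819*55 = (-729912 + 724299) - 5819*55 = -5613 - 320045 = -325658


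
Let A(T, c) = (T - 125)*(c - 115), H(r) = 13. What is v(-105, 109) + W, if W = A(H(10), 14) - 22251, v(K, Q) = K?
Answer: -11044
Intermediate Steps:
A(T, c) = (-125 + T)*(-115 + c)
W = -10939 (W = (14375 - 125*14 - 115*13 + 13*14) - 22251 = (14375 - 1750 - 1495 + 182) - 22251 = 11312 - 22251 = -10939)
v(-105, 109) + W = -105 - 10939 = -11044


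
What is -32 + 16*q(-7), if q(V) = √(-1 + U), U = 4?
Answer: -32 + 16*√3 ≈ -4.2872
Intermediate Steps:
q(V) = √3 (q(V) = √(-1 + 4) = √3)
-32 + 16*q(-7) = -32 + 16*√3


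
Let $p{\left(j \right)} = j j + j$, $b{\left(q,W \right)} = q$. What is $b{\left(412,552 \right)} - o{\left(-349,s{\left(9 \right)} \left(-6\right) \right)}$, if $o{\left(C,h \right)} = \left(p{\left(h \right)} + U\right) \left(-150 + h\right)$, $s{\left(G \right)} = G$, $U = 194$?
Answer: $623836$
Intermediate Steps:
$p{\left(j \right)} = j + j^{2}$ ($p{\left(j \right)} = j^{2} + j = j + j^{2}$)
$o{\left(C,h \right)} = \left(-150 + h\right) \left(194 + h \left(1 + h\right)\right)$ ($o{\left(C,h \right)} = \left(h \left(1 + h\right) + 194\right) \left(-150 + h\right) = \left(194 + h \left(1 + h\right)\right) \left(-150 + h\right) = \left(-150 + h\right) \left(194 + h \left(1 + h\right)\right)$)
$b{\left(412,552 \right)} - o{\left(-349,s{\left(9 \right)} \left(-6\right) \right)} = 412 - \left(-29100 + \left(9 \left(-6\right)\right)^{3} - 149 \left(9 \left(-6\right)\right)^{2} + 44 \cdot 9 \left(-6\right)\right) = 412 - \left(-29100 + \left(-54\right)^{3} - 149 \left(-54\right)^{2} + 44 \left(-54\right)\right) = 412 - \left(-29100 - 157464 - 434484 - 2376\right) = 412 - -623424 = 412 + 623424 = 623836$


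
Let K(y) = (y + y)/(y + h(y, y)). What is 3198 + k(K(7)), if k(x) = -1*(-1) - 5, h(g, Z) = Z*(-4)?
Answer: 3194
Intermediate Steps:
h(g, Z) = -4*Z
K(y) = -⅔ (K(y) = (y + y)/(y - 4*y) = (2*y)/((-3*y)) = (2*y)*(-1/(3*y)) = -⅔)
k(x) = -4 (k(x) = 1 - 5 = -4)
3198 + k(K(7)) = 3198 - 4 = 3194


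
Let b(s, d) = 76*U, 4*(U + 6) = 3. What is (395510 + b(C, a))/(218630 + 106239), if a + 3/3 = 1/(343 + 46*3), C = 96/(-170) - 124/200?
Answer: 395111/324869 ≈ 1.2162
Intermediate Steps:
U = -21/4 (U = -6 + (1/4)*3 = -6 + 3/4 = -21/4 ≈ -5.2500)
C = -1007/850 (C = 96*(-1/170) - 124*1/200 = -48/85 - 31/50 = -1007/850 ≈ -1.1847)
a = -480/481 (a = -1 + 1/(343 + 46*3) = -1 + 1/(343 + 138) = -1 + 1/481 = -480/481 ≈ -0.99792)
b(s, d) = -399 (b(s, d) = 76*(-21/4) = -399)
(395510 + b(C, a))/(218630 + 106239) = (395510 - 399)/(218630 + 106239) = 395111/324869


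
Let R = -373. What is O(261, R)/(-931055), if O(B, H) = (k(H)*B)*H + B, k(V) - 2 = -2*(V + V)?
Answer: 145445121/931055 ≈ 156.22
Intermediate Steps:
k(V) = 2 - 4*V (k(V) = 2 - 2*(V + V) = 2 - 4*V)
O(B, H) = B + B*H*(2 - 4*H) (O(B, H) = ((2 - 4*H)*B)*H + B = (B*(2 - 4*H))*H + B = B*H*(2 - 4*H) + B = B + B*H*(2 - 4*H))
O(261, R)/(-931055) = (261*(1 - 4*(-373)² + 2*(-373)))/(-931055) = (261*(1 - 4*139129 - 746))*(-1/931055) = (261*(1 - 556516 - 746))*(-1/931055) = (261*(-557261))*(-1/931055) = -145445121*(-1/931055) = 145445121/931055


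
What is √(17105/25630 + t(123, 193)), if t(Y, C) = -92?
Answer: 3*I*√2203714/466 ≈ 9.5568*I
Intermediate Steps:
√(17105/25630 + t(123, 193)) = √(17105/25630 - 92) = √(17105*(1/25630) - 92) = √(311/466 - 92) = √(-42561/466) = 3*I*√2203714/466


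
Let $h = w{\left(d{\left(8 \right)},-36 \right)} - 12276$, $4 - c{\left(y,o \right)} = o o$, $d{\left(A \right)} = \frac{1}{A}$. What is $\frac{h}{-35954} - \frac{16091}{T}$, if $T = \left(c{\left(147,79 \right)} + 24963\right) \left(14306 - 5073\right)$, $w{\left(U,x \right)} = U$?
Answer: $\frac{8487541454597}{24865377674928} \approx 0.34134$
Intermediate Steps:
$c{\left(y,o \right)} = 4 - o^{2}$ ($c{\left(y,o \right)} = 4 - o o = 4 - o^{2}$)
$h = - \frac{98207}{8}$ ($h = \frac{1}{8} - 12276 = - \frac{98207}{8} \approx -12276.0$)
$T = 172897158$ ($T = \left(\left(4 - 79^{2}\right) + 24963\right) \left(14306 - 5073\right) = \left(\left(4 - 6241\right) + 24963\right) 9233 = \left(-6237 + 24963\right) 9233 = 18726 \cdot 9233 = 172897158$)
$\frac{h}{-35954} - \frac{16091}{T} = - \frac{98207}{8 \left(-35954\right)} - \frac{16091}{172897158} = \left(- \frac{98207}{8}\right) \left(- \frac{1}{35954}\right) - \frac{16091}{172897158} = \frac{98207}{287632} - \frac{16091}{172897158} = \frac{8487541454597}{24865377674928}$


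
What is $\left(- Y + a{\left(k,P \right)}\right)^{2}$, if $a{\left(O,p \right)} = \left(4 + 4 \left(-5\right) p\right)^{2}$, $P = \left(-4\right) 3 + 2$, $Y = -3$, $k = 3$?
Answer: $1732141161$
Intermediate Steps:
$P = -10$ ($P = -12 + 2 = -10$)
$a{\left(O,p \right)} = \left(4 - 20 p\right)^{2}$
$\left(- Y + a{\left(k,P \right)}\right)^{2} = \left(\left(-1\right) \left(-3\right) + 16 \left(-1 + 5 \left(-10\right)\right)^{2}\right)^{2} = \left(3 + 16 \left(-1 - 50\right)^{2}\right)^{2} = \left(3 + 16 \left(-51\right)^{2}\right)^{2} = \left(3 + 16 \cdot 2601\right)^{2} = \left(3 + 41616\right)^{2} = 41619^{2} = 1732141161$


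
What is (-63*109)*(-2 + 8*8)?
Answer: -425754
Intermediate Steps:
(-63*109)*(-2 + 8*8) = -6867*(-2 + 64) = -6867*62 = -425754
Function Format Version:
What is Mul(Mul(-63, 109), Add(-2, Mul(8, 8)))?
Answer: -425754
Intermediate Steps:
Mul(Mul(-63, 109), Add(-2, Mul(8, 8))) = Mul(-6867, Add(-2, 64)) = Mul(-6867, 62) = -425754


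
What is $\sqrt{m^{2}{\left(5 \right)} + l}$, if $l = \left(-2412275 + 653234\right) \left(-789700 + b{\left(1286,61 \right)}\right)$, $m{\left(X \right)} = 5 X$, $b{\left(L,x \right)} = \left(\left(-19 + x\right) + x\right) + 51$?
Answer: $\sqrt{1388843786011} \approx 1.1785 \cdot 10^{6}$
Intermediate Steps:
$b{\left(L,x \right)} = 32 + 2 x$ ($b{\left(L,x \right)} = \left(-19 + 2 x\right) + 51 = 32 + 2 x$)
$l = 1388843785386$ ($l = \left(-2412275 + 653234\right) \left(-789700 + \left(32 + 2 \cdot 61\right)\right) = - 1759041 \left(-789700 + \left(32 + 122\right)\right) = - 1759041 \left(-789700 + 154\right) = \left(-1759041\right) \left(-789546\right) = 1388843785386$)
$\sqrt{m^{2}{\left(5 \right)} + l} = \sqrt{\left(5 \cdot 5\right)^{2} + 1388843785386} = \sqrt{25^{2} + 1388843785386} = \sqrt{625 + 1388843785386} = \sqrt{1388843786011}$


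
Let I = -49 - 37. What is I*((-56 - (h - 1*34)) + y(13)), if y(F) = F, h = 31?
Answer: 3440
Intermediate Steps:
I = -86
I*((-56 - (h - 1*34)) + y(13)) = -86*((-56 - (31 - 1*34)) + 13) = -86*((-56 - (31 - 34)) + 13) = -86*((-56 - 1*(-3)) + 13) = -86*((-56 + 3) + 13) = -86*(-53 + 13) = -86*(-40) = 3440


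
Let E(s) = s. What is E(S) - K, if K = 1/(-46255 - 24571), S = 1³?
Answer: 70827/70826 ≈ 1.0000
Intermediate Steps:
S = 1
K = -1/70826 (K = 1/(-70826) = -1/70826 ≈ -1.4119e-5)
E(S) - K = 1 - 1*(-1/70826) = 1 + 1/70826 = 70827/70826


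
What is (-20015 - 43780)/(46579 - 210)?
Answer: -63795/46369 ≈ -1.3758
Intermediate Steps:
(-20015 - 43780)/(46579 - 210) = -63795/46369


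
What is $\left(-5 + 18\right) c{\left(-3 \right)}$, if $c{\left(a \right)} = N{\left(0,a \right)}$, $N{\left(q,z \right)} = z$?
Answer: $-39$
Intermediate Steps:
$c{\left(a \right)} = a$
$\left(-5 + 18\right) c{\left(-3 \right)} = \left(-5 + 18\right) \left(-3\right) = 13 \left(-3\right) = -39$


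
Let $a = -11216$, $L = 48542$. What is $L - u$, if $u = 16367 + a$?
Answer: $43391$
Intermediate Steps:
$u = 5151$ ($u = 16367 - 11216 = 5151$)
$L - u = 48542 - 5151 = 43391$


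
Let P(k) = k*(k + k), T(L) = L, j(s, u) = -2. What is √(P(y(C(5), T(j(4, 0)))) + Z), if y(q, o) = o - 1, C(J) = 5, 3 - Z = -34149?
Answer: √34170 ≈ 184.85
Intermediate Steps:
Z = 34152 (Z = 3 - 1*(-34149) = 3 + 34149 = 34152)
y(q, o) = -1 + o
P(k) = 2*k² (P(k) = k*(2*k) = 2*k²)
√(P(y(C(5), T(j(4, 0)))) + Z) = √(2*(-1 - 2)² + 34152) = √(2*(-3)² + 34152) = √(2*9 + 34152) = √(18 + 34152) = √34170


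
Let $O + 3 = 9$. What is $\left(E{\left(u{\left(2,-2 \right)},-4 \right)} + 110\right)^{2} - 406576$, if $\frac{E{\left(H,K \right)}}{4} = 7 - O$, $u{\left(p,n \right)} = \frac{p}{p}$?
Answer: $-393580$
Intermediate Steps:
$O = 6$ ($O = -3 + 9 = 6$)
$u{\left(p,n \right)} = 1$
$E{\left(H,K \right)} = 4$ ($E{\left(H,K \right)} = 4 \left(7 - 6\right) = 4 \cdot 1 = 4$)
$\left(E{\left(u{\left(2,-2 \right)},-4 \right)} + 110\right)^{2} - 406576 = \left(4 + 110\right)^{2} - 406576 = 114^{2} - 406576 = 12996 - 406576 = -393580$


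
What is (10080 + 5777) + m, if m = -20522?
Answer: -4665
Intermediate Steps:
(10080 + 5777) + m = (10080 + 5777) - 20522 = 15857 - 20522 = -4665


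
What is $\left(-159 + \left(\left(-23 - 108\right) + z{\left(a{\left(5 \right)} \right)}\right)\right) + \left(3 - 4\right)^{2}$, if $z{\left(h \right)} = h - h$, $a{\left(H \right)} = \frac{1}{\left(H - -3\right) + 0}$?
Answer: $-289$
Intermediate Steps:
$a{\left(H \right)} = \frac{1}{3 + H}$ ($a{\left(H \right)} = \frac{1}{\left(H + 3\right) + 0} = \frac{1}{\left(3 + H\right) + 0} = \frac{1}{3 + H}$)
$z{\left(h \right)} = 0$
$\left(-159 + \left(\left(-23 - 108\right) + z{\left(a{\left(5 \right)} \right)}\right)\right) + \left(3 - 4\right)^{2} = \left(-159 + \left(\left(-23 - 108\right) + 0\right)\right) + \left(3 - 4\right)^{2} = \left(-159 + \left(-131 + 0\right)\right) + \left(-1\right)^{2} = \left(-159 - 131\right) + 1 = -290 + 1 = -289$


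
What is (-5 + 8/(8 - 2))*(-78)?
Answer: 286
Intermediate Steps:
(-5 + 8/(8 - 2))*(-78) = (-5 + 8/6)*(-78) = (-5 + (⅙)*8)*(-78) = (-5 + 4/3)*(-78) = -11/3*(-78) = 286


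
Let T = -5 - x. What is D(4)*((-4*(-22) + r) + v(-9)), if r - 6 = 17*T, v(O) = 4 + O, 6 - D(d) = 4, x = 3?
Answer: -94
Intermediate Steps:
D(d) = 2 (D(d) = 6 - 1*4 = 6 - 4 = 2)
T = -8 (T = -5 - 1*3 = -5 - 3 = -8)
r = -130 (r = 6 + 17*(-8) = 6 - 136 = -130)
D(4)*((-4*(-22) + r) + v(-9)) = 2*((-4*(-22) - 130) + (4 - 9)) = 2*((88 - 130) - 5) = 2*(-42 - 5) = 2*(-47) = -94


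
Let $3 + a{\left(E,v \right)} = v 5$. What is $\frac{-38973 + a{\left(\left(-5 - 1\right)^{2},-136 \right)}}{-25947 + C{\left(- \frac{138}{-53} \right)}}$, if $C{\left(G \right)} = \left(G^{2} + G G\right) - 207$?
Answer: $\frac{55696852}{36714249} \approx 1.517$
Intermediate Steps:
$C{\left(G \right)} = -207 + 2 G^{2}$ ($C{\left(G \right)} = \left(G^{2} + G^{2}\right) - 207 = 2 G^{2} - 207 = -207 + 2 G^{2}$)
$a{\left(E,v \right)} = -3 + 5 v$ ($a{\left(E,v \right)} = -3 + v 5 = -3 + 5 v$)
$\frac{-38973 + a{\left(\left(-5 - 1\right)^{2},-136 \right)}}{-25947 + C{\left(- \frac{138}{-53} \right)}} = \frac{-38973 + \left(-3 + 5 \left(-136\right)\right)}{-25947 - \left(207 - 2 \left(- \frac{138}{-53}\right)^{2}\right)} = \frac{-38973 - 683}{-25947 - \left(207 - 2 \left(\left(-138\right) \left(- \frac{1}{53}\right)\right)^{2}\right)} = \frac{-38973 - 683}{-25947 - \left(207 - 2 \left(\frac{138}{53}\right)^{2}\right)} = - \frac{39656}{-25947 + \left(-207 + 2 \cdot \frac{19044}{2809}\right)} = - \frac{39656}{-25947 + \left(-207 + \frac{38088}{2809}\right)} = - \frac{39656}{-25947 - \frac{543375}{2809}} = - \frac{39656}{- \frac{73428498}{2809}} = \left(-39656\right) \left(- \frac{2809}{73428498}\right) = \frac{55696852}{36714249}$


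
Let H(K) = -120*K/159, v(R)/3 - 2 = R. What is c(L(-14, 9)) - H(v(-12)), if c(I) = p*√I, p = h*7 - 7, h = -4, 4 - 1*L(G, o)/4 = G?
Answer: -1200/53 - 210*√2 ≈ -319.63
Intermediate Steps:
L(G, o) = 16 - 4*G
v(R) = 6 + 3*R
H(K) = -40*K/53
p = -35 (p = -4*7 - 7 = -28 - 7 = -35)
c(I) = -35*√I
c(L(-14, 9)) - H(v(-12)) = -35*√(16 - 4*(-14)) - (-40)*(6 + 3*(-12))/53 = -35*√(16 + 56) - (-40)*(6 - 36)/53 = -210*√2 - (-40)*(-30)/53 = -210*√2 - 1*1200/53 = -210*√2 - 1200/53 = -1200/53 - 210*√2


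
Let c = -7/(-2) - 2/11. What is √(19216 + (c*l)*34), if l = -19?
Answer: √2065767/11 ≈ 130.66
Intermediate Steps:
c = 73/22 (c = -7*(-½) - 2*1/11 = 7/2 - 2/11 = 73/22 ≈ 3.3182)
√(19216 + (c*l)*34) = √(19216 + ((73/22)*(-19))*34) = √(19216 - 1387/22*34) = √(19216 - 23579/11) = √(187797/11) = √2065767/11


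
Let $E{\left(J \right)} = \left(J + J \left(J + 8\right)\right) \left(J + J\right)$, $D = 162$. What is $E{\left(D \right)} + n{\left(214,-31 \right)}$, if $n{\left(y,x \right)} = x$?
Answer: $8975417$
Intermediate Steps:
$E{\left(J \right)} = 2 J \left(J + J \left(8 + J\right)\right)$ ($E{\left(J \right)} = \left(J + J \left(8 + J\right)\right) 2 J = 2 J \left(J + J \left(8 + J\right)\right)$)
$E{\left(D \right)} + n{\left(214,-31 \right)} = 2 \cdot 162^{2} \left(9 + 162\right) - 31 = 2 \cdot 26244 \cdot 171 - 31 = 8975448 - 31 = 8975417$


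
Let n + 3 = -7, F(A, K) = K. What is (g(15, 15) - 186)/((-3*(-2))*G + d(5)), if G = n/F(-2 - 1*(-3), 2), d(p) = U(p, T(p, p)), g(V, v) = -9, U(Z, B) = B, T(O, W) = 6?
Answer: 65/8 ≈ 8.1250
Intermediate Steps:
n = -10 (n = -3 - 7 = -10)
d(p) = 6
G = -5 (G = -10/2 = -10*½ = -5)
(g(15, 15) - 186)/((-3*(-2))*G + d(5)) = (-9 - 186)/(-3*(-2)*(-5) + 6) = -195/(6*(-5) + 6) = -195/(-30 + 6) = -195/(-24) = -195*(-1/24) = 65/8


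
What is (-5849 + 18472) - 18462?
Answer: -5839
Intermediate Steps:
(-5849 + 18472) - 18462 = 12623 - 18462 = -5839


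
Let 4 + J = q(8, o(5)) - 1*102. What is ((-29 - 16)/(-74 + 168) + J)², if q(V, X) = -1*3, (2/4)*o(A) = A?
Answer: 105904681/8836 ≈ 11986.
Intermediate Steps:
o(A) = 2*A
q(V, X) = -3
J = -109 (J = -4 + (-3 - 1*102) = -4 + (-3 - 102) = -4 - 105 = -109)
((-29 - 16)/(-74 + 168) + J)² = ((-29 - 16)/(-74 + 168) - 109)² = (-45/94 - 109)² = (-10291/94)² = 105904681/8836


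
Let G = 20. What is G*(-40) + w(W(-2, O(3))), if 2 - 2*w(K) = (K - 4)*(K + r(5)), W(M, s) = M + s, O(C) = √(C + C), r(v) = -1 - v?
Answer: -826 + 7*√6 ≈ -808.85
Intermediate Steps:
O(C) = √2*√C (O(C) = √(2*C) = √2*√C)
w(K) = 1 - (-6 + K)*(-4 + K)/2 (w(K) = 1 - (K - 4)*(K + (-1 - 1*5))/2 = 1 - (-4 + K)*(K + (-1 - 5))/2 = 1 - (-4 + K)*(K - 6)/2 = 1 - (-4 + K)*(-6 + K)/2 = 1 - (-6 + K)*(-4 + K)/2)
G*(-40) + w(W(-2, O(3))) = 20*(-40) + (-11 + 5*(-2 + √2*√3) - (-2 + √2*√3)²/2) = -800 + (-11 + 5*(-2 + √6) - (-2 + √6)²/2) = -800 + (-11 + (-10 + 5*√6) - (-2 + √6)²/2) = -800 + (-21 + 5*√6 - (-2 + √6)²/2) = -821 + 5*√6 - (-2 + √6)²/2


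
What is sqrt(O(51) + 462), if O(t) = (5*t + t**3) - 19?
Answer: sqrt(133349) ≈ 365.17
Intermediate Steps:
O(t) = -19 + t**3 + 5*t (O(t) = (t**3 + 5*t) - 19 = -19 + t**3 + 5*t)
sqrt(O(51) + 462) = sqrt((-19 + 51**3 + 5*51) + 462) = sqrt((-19 + 132651 + 255) + 462) = sqrt(132887 + 462) = sqrt(133349)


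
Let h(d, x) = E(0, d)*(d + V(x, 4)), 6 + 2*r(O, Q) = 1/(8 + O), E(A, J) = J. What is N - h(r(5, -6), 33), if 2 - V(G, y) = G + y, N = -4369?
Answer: -3029443/676 ≈ -4481.4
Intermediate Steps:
r(O, Q) = -3 + 1/(2*(8 + O))
V(G, y) = 2 - G - y (V(G, y) = 2 - (G + y) = 2 + (-G - y) = 2 - G - y)
h(d, x) = d*(-2 + d - x) (h(d, x) = d*(d + (2 - x - 1*4)) = d*(d + (2 - x - 4)) = d*(d + (-2 - x)) = d*(-2 + d - x))
N - h(r(5, -6), 33) = -4369 - (-47 - 6*5)/(2*(8 + 5))*(-2 + (-47 - 6*5)/(2*(8 + 5)) - 1*33) = -4369 - (1/2)*(-47 - 30)/13*(-2 + (1/2)*(-47 - 30)/13 - 33) = -4369 - (1/2)*(1/13)*(-77)*(-2 + (1/2)*(1/13)*(-77) - 33) = -4369 - (-77)*(-2 - 77/26 - 33)/26 = -4369 - (-77)*(-987)/(26*26) = -4369 - 1*75999/676 = -4369 - 75999/676 = -3029443/676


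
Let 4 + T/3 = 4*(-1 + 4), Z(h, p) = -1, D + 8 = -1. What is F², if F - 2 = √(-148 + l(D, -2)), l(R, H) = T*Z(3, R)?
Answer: -168 + 8*I*√43 ≈ -168.0 + 52.46*I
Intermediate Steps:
D = -9 (D = -8 - 1 = -9)
T = 24 (T = -12 + 3*(4*(-1 + 4)) = -12 + 3*(4*3) = -12 + 3*12 = -12 + 36 = 24)
l(R, H) = -24 (l(R, H) = 24*(-1) = -24)
F = 2 + 2*I*√43 (F = 2 + √(-148 - 24) = 2 + √(-172) = 2 + 2*I*√43 ≈ 2.0 + 13.115*I)
F² = (2 + 2*I*√43)²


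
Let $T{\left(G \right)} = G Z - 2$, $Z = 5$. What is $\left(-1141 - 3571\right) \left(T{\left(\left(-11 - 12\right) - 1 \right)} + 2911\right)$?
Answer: $-13141768$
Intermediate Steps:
$T{\left(G \right)} = -2 + 5 G$ ($T{\left(G \right)} = G 5 - 2 = 5 G - 2 = -2 + 5 G$)
$\left(-1141 - 3571\right) \left(T{\left(\left(-11 - 12\right) - 1 \right)} + 2911\right) = \left(-1141 - 3571\right) \left(\left(-2 + 5 \left(\left(-11 - 12\right) - 1\right)\right) + 2911\right) = - 4712 \left(\left(-2 + 5 \left(-23 - 1\right)\right) + 2911\right) = - 4712 \left(\left(-2 + 5 \left(-24\right)\right) + 2911\right) = - 4712 \left(\left(-2 - 120\right) + 2911\right) = - 4712 \left(-122 + 2911\right) = \left(-4712\right) 2789 = -13141768$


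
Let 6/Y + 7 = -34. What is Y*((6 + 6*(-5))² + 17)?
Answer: -3558/41 ≈ -86.781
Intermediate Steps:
Y = -6/41 (Y = 6/(-7 - 34) = 6/(-41) = 6*(-1/41) = -6/41 ≈ -0.14634)
Y*((6 + 6*(-5))² + 17) = -6*((6 + 6*(-5))² + 17)/41 = -6*((6 - 30)² + 17)/41 = -6*((-24)² + 17)/41 = -6*(576 + 17)/41 = -6/41*593 = -3558/41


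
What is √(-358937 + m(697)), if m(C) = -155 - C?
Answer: I*√359789 ≈ 599.82*I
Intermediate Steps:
√(-358937 + m(697)) = √(-358937 + (-155 - 1*697)) = √(-358937 + (-155 - 697)) = √(-358937 - 852) = √(-359789) = I*√359789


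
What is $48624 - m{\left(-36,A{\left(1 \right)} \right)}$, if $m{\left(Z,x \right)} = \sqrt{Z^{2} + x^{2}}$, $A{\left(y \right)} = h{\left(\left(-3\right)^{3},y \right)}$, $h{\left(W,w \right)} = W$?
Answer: $48579$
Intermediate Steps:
$A{\left(y \right)} = -27$ ($A{\left(y \right)} = \left(-3\right)^{3} = -27$)
$48624 - m{\left(-36,A{\left(1 \right)} \right)} = 48624 - \sqrt{\left(-36\right)^{2} + \left(-27\right)^{2}} = 48624 - \sqrt{1296 + 729} = 48624 - \sqrt{2025} = 48624 - 45 = 48579$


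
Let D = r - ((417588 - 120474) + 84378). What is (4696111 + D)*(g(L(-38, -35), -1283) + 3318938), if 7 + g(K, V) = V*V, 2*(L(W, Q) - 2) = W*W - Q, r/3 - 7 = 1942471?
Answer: 50355495986060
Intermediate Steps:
r = 5827434 (r = 21 + 3*1942471 = 21 + 5827413 = 5827434)
L(W, Q) = 2 + W**2/2 - Q/2 (L(W, Q) = 2 + (W*W - Q)/2 = 2 + (W**2 - Q)/2 = 2 + (W**2/2 - Q/2) = 2 + W**2/2 - Q/2)
g(K, V) = -7 + V**2 (g(K, V) = -7 + V*V = -7 + V**2)
D = 5445942 (D = 5827434 - ((417588 - 120474) + 84378) = 5827434 - (297114 + 84378) = 5827434 - 1*381492 = 5827434 - 381492 = 5445942)
(4696111 + D)*(g(L(-38, -35), -1283) + 3318938) = (4696111 + 5445942)*((-7 + (-1283)**2) + 3318938) = 10142053*((-7 + 1646089) + 3318938) = 10142053*(1646082 + 3318938) = 10142053*4965020 = 50355495986060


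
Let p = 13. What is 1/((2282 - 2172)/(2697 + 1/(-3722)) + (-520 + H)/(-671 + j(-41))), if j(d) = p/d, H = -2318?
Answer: 138146162546/589648795747 ≈ 0.23429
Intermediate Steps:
j(d) = 13/d
1/((2282 - 2172)/(2697 + 1/(-3722)) + (-520 + H)/(-671 + j(-41))) = 1/((2282 - 2172)/(2697 + 1/(-3722)) + (-520 - 2318)/(-671 + 13/(-41))) = 1/(110/(2697 - 1/3722) - 2838/(-671 + 13*(-1/41))) = 1/(110/(10038233/3722) - 2838/(-671 - 13/41)) = 1/(110*(3722/10038233) - 2838/(-27524/41)) = 1/(409420/10038233 - 2838*(-41/27524)) = 1/(409420/10038233 + 58179/13762) = 1/(589648795747/138146162546) = 138146162546/589648795747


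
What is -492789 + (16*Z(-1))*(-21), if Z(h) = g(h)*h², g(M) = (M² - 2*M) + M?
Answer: -493461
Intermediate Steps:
g(M) = M² - M
Z(h) = h³*(-1 + h) (Z(h) = (h*(-1 + h))*h² = h³*(-1 + h))
-492789 + (16*Z(-1))*(-21) = -492789 + (16*((-1)³*(-1 - 1)))*(-21) = -492789 + (16*(-1*(-2)))*(-21) = -492789 + (16*2)*(-21) = -492789 + 32*(-21) = -492789 - 672 = -493461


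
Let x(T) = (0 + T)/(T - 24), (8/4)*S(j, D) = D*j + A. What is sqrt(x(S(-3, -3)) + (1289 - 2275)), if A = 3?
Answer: I*sqrt(8877)/3 ≈ 31.406*I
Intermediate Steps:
S(j, D) = 3/2 + D*j/2 (S(j, D) = (D*j + 3)/2 = (3 + D*j)/2 = 3/2 + D*j/2)
x(T) = T/(-24 + T)
sqrt(x(S(-3, -3)) + (1289 - 2275)) = sqrt((3/2 + (1/2)*(-3)*(-3))/(-24 + (3/2 + (1/2)*(-3)*(-3))) + (1289 - 2275)) = sqrt((3/2 + 9/2)/(-24 + (3/2 + 9/2)) - 986) = sqrt(6/(-24 + 6) - 986) = sqrt(6/(-18) - 986) = sqrt(6*(-1/18) - 986) = sqrt(-1/3 - 986) = sqrt(-2959/3) = I*sqrt(8877)/3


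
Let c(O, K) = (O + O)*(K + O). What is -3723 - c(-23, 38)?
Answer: -3033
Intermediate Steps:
c(O, K) = 2*O*(K + O) (c(O, K) = (2*O)*(K + O) = 2*O*(K + O))
-3723 - c(-23, 38) = -3723 - 2*(-23)*(38 - 23) = -3723 - 2*(-23)*15 = -3723 - 1*(-690) = -3723 + 690 = -3033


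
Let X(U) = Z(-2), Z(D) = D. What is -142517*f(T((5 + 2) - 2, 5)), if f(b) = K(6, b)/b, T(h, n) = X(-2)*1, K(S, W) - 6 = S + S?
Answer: 1282653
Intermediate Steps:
X(U) = -2
K(S, W) = 6 + 2*S (K(S, W) = 6 + (S + S) = 6 + 2*S)
T(h, n) = -2 (T(h, n) = -2*1 = -2)
f(b) = 18/b (f(b) = (6 + 2*6)/b = (6 + 12)/b = 18/b)
-142517*f(T((5 + 2) - 2, 5)) = -2565306/(-2) = -2565306*(-1)/2 = -142517*(-9) = 1282653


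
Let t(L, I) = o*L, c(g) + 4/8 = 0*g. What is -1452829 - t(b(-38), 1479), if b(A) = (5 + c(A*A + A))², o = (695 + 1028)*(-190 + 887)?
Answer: -103086727/4 ≈ -2.5772e+7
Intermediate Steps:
c(g) = -½ (c(g) = -½ + 0*g = -½ + 0 = -½)
o = 1200931 (o = 1723*697 = 1200931)
b(A) = 81/4 (b(A) = (5 - ½)² = (9/2)² = 81/4)
t(L, I) = 1200931*L
-1452829 - t(b(-38), 1479) = -1452829 - 1200931*81/4 = -1452829 - 1*97275411/4 = -1452829 - 97275411/4 = -103086727/4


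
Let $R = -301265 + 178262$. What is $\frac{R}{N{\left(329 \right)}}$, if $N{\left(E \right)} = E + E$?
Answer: $- \frac{123003}{658} \approx -186.93$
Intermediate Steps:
$N{\left(E \right)} = 2 E$
$R = -123003$
$\frac{R}{N{\left(329 \right)}} = - \frac{123003}{2 \cdot 329} = - \frac{123003}{658}$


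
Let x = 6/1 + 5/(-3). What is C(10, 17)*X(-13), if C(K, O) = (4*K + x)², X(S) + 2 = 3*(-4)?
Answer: -247646/9 ≈ -27516.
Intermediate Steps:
X(S) = -14 (X(S) = -2 + 3*(-4) = -2 - 12 = -14)
x = 13/3 (x = 6*1 + 5*(-⅓) = 6 - 5/3 = 13/3 ≈ 4.3333)
C(K, O) = (13/3 + 4*K)² (C(K, O) = (4*K + 13/3)² = (13/3 + 4*K)²)
C(10, 17)*X(-13) = ((13 + 12*10)²/9)*(-14) = ((13 + 120)²/9)*(-14) = ((⅑)*133²)*(-14) = ((⅑)*17689)*(-14) = (17689/9)*(-14) = -247646/9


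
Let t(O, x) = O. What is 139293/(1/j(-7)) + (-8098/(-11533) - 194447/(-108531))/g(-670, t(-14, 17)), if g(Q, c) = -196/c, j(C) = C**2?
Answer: 119605049655830243/17523632322 ≈ 6.8254e+6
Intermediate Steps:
139293/(1/j(-7)) + (-8098/(-11533) - 194447/(-108531))/g(-670, t(-14, 17)) = 139293/(1/((-7)**2)) + (-8098/(-11533) - 194447/(-108531))/((-196/(-14))) = 139293/(1/49) + (-8098*(-1/11533) - 194447*(-1/108531))/((-196*(-1/14))) = 139293/(1/49) + (8098/11533 + 194447/108531)/14 = 139293*49 + (3121441289/1251688023)*(1/14) = 6825357 + 3121441289/17523632322 = 119605049655830243/17523632322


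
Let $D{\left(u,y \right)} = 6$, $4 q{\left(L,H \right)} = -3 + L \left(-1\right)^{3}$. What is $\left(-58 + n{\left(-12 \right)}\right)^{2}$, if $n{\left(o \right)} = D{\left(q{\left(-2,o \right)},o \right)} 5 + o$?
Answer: $1600$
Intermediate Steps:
$q{\left(L,H \right)} = - \frac{3}{4} - \frac{L}{4}$ ($q{\left(L,H \right)} = \frac{-3 + L \left(-1\right)^{3}}{4} = \frac{-3 + L \left(-1\right)}{4} = \frac{-3 - L}{4} = - \frac{3}{4} - \frac{L}{4}$)
$n{\left(o \right)} = 30 + o$ ($n{\left(o \right)} = 6 \cdot 5 + o = 30 + o$)
$\left(-58 + n{\left(-12 \right)}\right)^{2} = \left(-58 + \left(30 - 12\right)\right)^{2} = \left(-58 + 18\right)^{2} = \left(-40\right)^{2} = 1600$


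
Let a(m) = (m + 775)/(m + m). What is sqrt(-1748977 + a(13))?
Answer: I*sqrt(295571991)/13 ≈ 1322.5*I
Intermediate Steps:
a(m) = (775 + m)/(2*m) (a(m) = (775 + m)/((2*m)) = (775 + m)*(1/(2*m)) = (775 + m)/(2*m))
sqrt(-1748977 + a(13)) = sqrt(-1748977 + (1/2)*(775 + 13)/13) = sqrt(-1748977 + (1/2)*(1/13)*788) = sqrt(-1748977 + 394/13) = sqrt(-22736307/13) = I*sqrt(295571991)/13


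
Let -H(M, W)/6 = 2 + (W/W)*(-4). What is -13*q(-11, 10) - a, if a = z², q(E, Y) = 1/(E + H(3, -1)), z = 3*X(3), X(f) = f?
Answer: -94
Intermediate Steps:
H(M, W) = 12 (H(M, W) = -6*(2 + (W/W)*(-4)) = -6*(2 + 1*(-4)) = -6*(2 - 4) = -6*(-2) = 12)
z = 9 (z = 3*3 = 9)
q(E, Y) = 1/(12 + E) (q(E, Y) = 1/(E + 12) = 1/(12 + E))
a = 81 (a = 9² = 81)
-13*q(-11, 10) - a = -13/(12 - 11) - 1*81 = -13/1 - 81 = -13*1 - 81 = -13 - 81 = -94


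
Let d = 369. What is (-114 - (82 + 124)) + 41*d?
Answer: 14809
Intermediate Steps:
(-114 - (82 + 124)) + 41*d = (-114 - (82 + 124)) + 41*369 = (-114 - 1*206) + 15129 = (-114 - 206) + 15129 = -320 + 15129 = 14809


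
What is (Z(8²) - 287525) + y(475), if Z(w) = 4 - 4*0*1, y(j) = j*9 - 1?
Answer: -283247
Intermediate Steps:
y(j) = -1 + 9*j (y(j) = 9*j - 1 = -1 + 9*j)
Z(w) = 4 (Z(w) = 4 + 0*1 = 4 + 0 = 4)
(Z(8²) - 287525) + y(475) = (4 - 287525) + (-1 + 9*475) = -287521 + (-1 + 4275) = -287521 + 4274 = -283247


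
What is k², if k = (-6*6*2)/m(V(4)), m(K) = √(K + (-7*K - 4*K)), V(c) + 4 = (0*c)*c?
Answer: 648/5 ≈ 129.60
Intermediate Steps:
V(c) = -4 (V(c) = -4 + (0*c)*c = -4 + 0*c = -4 + 0 = -4)
m(K) = √10*√(-K) (m(K) = √(K - 11*K) = √(-10*K) = √10*√(-K))
k = -18*√10/5 (k = (-6*6*2)/((√10*√(-1*(-4)))) = (-36*2)/((√10*√4)) = -72*√10/20 = -18*√10/5 ≈ -11.384)
k² = (-18*√10/5)² = 648/5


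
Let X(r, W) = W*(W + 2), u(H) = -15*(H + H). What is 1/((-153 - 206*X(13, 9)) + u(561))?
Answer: -1/37377 ≈ -2.6754e-5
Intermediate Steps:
u(H) = -30*H
X(r, W) = W*(2 + W)
1/((-153 - 206*X(13, 9)) + u(561)) = 1/((-153 - 1854*(2 + 9)) - 30*561) = 1/((-153 - 1854*11) - 16830) = 1/((-153 - 206*99) - 16830) = 1/((-153 - 20394) - 16830) = 1/(-20547 - 16830) = 1/(-37377) = -1/37377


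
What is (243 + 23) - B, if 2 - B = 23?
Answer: 287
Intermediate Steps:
B = -21 (B = 2 - 1*23 = 2 - 23 = -21)
(243 + 23) - B = (243 + 23) - 1*(-21) = 266 + 21 = 287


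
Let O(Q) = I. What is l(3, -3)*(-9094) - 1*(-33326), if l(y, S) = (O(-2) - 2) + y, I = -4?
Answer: 60608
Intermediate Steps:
O(Q) = -4
l(y, S) = -6 + y (l(y, S) = (-4 - 2) + y = -6 + y)
l(3, -3)*(-9094) - 1*(-33326) = (-6 + 3)*(-9094) - 1*(-33326) = -3*(-9094) + 33326 = 27282 + 33326 = 60608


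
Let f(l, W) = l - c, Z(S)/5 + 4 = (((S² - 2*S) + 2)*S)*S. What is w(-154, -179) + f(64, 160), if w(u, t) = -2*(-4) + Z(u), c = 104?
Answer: 2849003028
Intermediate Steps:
Z(S) = -20 + 5*S²*(2 + S² - 2*S) (Z(S) = -20 + 5*((((S² - 2*S) + 2)*S)*S) = -20 + 5*(((2 + S² - 2*S)*S)*S) = -20 + 5*((S*(2 + S² - 2*S))*S) = -20 + 5*(S²*(2 + S² - 2*S)) = -20 + 5*S²*(2 + S² - 2*S))
w(u, t) = -12 - 10*u³ + 5*u⁴ + 10*u² (w(u, t) = -2*(-4) + (-20 - 10*u³ + 5*u⁴ + 10*u²) = 8 + (-20 - 10*u³ + 5*u⁴ + 10*u²) = -12 - 10*u³ + 5*u⁴ + 10*u²)
f(l, W) = -104 + l (f(l, W) = l - 1*104 = l - 104 = -104 + l)
w(-154, -179) + f(64, 160) = (-12 - 10*(-154)³ + 5*(-154)⁴ + 10*(-154)²) + (-104 + 64) = (-12 - 10*(-3652264) + 5*562448656 + 10*23716) - 40 = (-12 + 36522640 + 2812243280 + 237160) - 40 = 2849003068 - 40 = 2849003028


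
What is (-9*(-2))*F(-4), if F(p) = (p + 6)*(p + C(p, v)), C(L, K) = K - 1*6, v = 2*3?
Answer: -144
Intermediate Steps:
v = 6
C(L, K) = -6 + K (C(L, K) = K - 6 = -6 + K)
F(p) = p*(6 + p) (F(p) = (p + 6)*(p + (-6 + 6)) = (6 + p)*(p + 0) = (6 + p)*p = p*(6 + p))
(-9*(-2))*F(-4) = (-9*(-2))*(-4*(6 - 4)) = 18*(-4*2) = 18*(-8) = -144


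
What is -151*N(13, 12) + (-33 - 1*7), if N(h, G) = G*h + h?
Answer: -25559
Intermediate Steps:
N(h, G) = h + G*h
-151*N(13, 12) + (-33 - 1*7) = -1963*(1 + 12) + (-33 - 1*7) = -1963*13 + (-33 - 7) = -151*169 - 40 = -25519 - 40 = -25559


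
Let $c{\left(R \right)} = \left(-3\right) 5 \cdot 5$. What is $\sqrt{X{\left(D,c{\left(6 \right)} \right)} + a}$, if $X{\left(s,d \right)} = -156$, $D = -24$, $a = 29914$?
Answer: $\sqrt{29758} \approx 172.51$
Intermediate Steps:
$c{\left(R \right)} = -75$ ($c{\left(R \right)} = \left(-15\right) 5 = -75$)
$\sqrt{X{\left(D,c{\left(6 \right)} \right)} + a} = \sqrt{-156 + 29914} = \sqrt{29758}$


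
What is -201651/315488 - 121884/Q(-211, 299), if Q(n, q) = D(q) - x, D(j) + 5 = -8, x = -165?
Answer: -4810448793/5994272 ≈ -802.51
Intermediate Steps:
D(j) = -13 (D(j) = -5 - 8 = -13)
Q(n, q) = 152 (Q(n, q) = -13 - 1*(-165) = -13 + 165 = 152)
-201651/315488 - 121884/Q(-211, 299) = -201651/315488 - 121884/152 = -201651*1/315488 - 121884*1/152 = -201651/315488 - 30471/38 = -4810448793/5994272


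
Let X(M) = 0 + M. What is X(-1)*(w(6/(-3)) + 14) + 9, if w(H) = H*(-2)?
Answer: -9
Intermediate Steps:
w(H) = -2*H
X(M) = M
X(-1)*(w(6/(-3)) + 14) + 9 = -(-12/(-3) + 14) + 9 = -(-12*(-1)/3 + 14) + 9 = -(-2*(-2) + 14) + 9 = -(4 + 14) + 9 = -1*18 + 9 = -18 + 9 = -9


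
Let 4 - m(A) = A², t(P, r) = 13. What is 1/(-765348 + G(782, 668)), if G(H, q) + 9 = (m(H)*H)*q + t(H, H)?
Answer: -1/319444136864 ≈ -3.1304e-12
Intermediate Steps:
m(A) = 4 - A²
G(H, q) = 4 + H*q*(4 - H²) (G(H, q) = -9 + (((4 - H²)*H)*q + 13) = -9 + ((H*(4 - H²))*q + 13) = -9 + (H*q*(4 - H²) + 13) = -9 + (13 + H*q*(4 - H²)) = 4 + H*q*(4 - H²))
1/(-765348 + G(782, 668)) = 1/(-765348 + (4 - 1*782*668*(-4 + 782²))) = 1/(-765348 + (4 - 1*782*668*(-4 + 611524))) = 1/(-765348 + (4 - 1*782*668*611520)) = 1/(-765348 + (4 - 319443371520)) = 1/(-765348 - 319443371516) = 1/(-319444136864) = -1/319444136864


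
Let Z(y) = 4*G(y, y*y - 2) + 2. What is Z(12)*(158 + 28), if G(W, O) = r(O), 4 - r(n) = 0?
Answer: 3348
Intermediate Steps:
r(n) = 4 (r(n) = 4 - 1*0 = 4 + 0 = 4)
G(W, O) = 4
Z(y) = 18 (Z(y) = 4*4 + 2 = 16 + 2 = 18)
Z(12)*(158 + 28) = 18*(158 + 28) = 18*186 = 3348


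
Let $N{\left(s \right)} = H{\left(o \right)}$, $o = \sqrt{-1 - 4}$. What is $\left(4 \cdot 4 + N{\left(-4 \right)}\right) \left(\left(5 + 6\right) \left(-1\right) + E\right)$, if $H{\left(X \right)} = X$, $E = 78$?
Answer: $1072 + 67 i \sqrt{5} \approx 1072.0 + 149.82 i$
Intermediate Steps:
$o = i \sqrt{5}$ ($o = \sqrt{-5} = i \sqrt{5} \approx 2.2361 i$)
$N{\left(s \right)} = i \sqrt{5}$
$\left(4 \cdot 4 + N{\left(-4 \right)}\right) \left(\left(5 + 6\right) \left(-1\right) + E\right) = \left(4 \cdot 4 + i \sqrt{5}\right) \left(\left(5 + 6\right) \left(-1\right) + 78\right) = \left(16 + i \sqrt{5}\right) \left(11 \left(-1\right) + 78\right) = \left(16 + i \sqrt{5}\right) \left(-11 + 78\right) = \left(16 + i \sqrt{5}\right) 67 = 1072 + 67 i \sqrt{5}$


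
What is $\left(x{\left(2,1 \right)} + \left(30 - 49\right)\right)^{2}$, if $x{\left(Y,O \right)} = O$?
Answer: $324$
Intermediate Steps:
$\left(x{\left(2,1 \right)} + \left(30 - 49\right)\right)^{2} = \left(1 + \left(30 - 49\right)\right)^{2} = \left(1 - 19\right)^{2} = \left(-18\right)^{2} = 324$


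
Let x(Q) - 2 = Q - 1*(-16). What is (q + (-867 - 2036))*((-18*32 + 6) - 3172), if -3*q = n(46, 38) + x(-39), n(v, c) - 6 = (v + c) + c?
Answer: 32989472/3 ≈ 1.0996e+7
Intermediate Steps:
n(v, c) = 6 + v + 2*c (n(v, c) = 6 + ((v + c) + c) = 6 + ((c + v) + c) = 6 + (v + 2*c) = 6 + v + 2*c)
x(Q) = 18 + Q (x(Q) = 2 + (Q - 1*(-16)) = 2 + (Q + 16) = 2 + (16 + Q) = 18 + Q)
q = -107/3 (q = -((6 + 46 + 2*38) + (18 - 39))/3 = -((6 + 46 + 76) - 21)/3 = -(128 - 21)/3 = -⅓*107 = -107/3 ≈ -35.667)
(q + (-867 - 2036))*((-18*32 + 6) - 3172) = (-107/3 + (-867 - 2036))*((-18*32 + 6) - 3172) = (-107/3 - 2903)*((-576 + 6) - 3172) = -8816*(-570 - 3172)/3 = -8816/3*(-3742) = 32989472/3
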